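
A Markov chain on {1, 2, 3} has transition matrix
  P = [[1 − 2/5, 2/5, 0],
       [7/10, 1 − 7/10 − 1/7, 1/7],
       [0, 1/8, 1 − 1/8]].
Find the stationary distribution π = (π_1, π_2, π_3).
π = (49/109, 28/109, 32/109)

This is a birth-death chain on three states, which satisfies detailed balance: π_1 · P_{12} = π_2 · P_{21} and π_2 · P_{23} = π_3 · P_{32}.
From π_1 · 2/5 = π_2 · 7/10: π_2/π_1 = (2/5)/(7/10) = 4/7.
From π_2 · 1/7 = π_3 · 1/8: π_3/π_2 = (1/7)/(1/8) = 8/7.
Take π_1 proportional to 1; then unnormalized π = (1, 4/7, 32/49). Normalize by dividing by the sum 109/49:
  π = (49/109, 28/109, 32/109).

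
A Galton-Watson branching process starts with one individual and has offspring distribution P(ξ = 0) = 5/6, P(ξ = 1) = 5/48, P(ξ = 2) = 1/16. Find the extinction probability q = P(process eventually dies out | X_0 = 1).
q = 1

Mean offspring μ = 0·5/6 + 1·5/48 + 2·1/16 = 11/48 ≤ 1. For μ ≤ 1 with offspring not concentrated at 1, the Galton-Watson process goes extinct almost surely, so q = 1.
(Algebraic check: The pgf is f(s) = 5/6 + 5/48·s + 1/16·s². The extinction probability q is the smallest fixed point of f in [0, 1]. Setting s = f(s):
  1/16·s² + (5/48 − 1)·s + 5/6 = 0
  1/16·s² − (5/6 + 1/16)·s + 5/6 = 0
which factors as (s − 1)·(1/16·s − 5/6) = 0, giving roots s = 1 and s = (5/6)/(1/16) = 40/3. Since 40/3 ≥ 1, the smallest root in [0, 1] is s = 1.)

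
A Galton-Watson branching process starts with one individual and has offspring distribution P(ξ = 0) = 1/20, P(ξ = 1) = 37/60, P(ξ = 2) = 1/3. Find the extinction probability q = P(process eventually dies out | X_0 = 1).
q = 3/20

The pgf is f(s) = 1/20 + 37/60·s + 1/3·s². The extinction probability q is the smallest fixed point of f in [0, 1]. Setting s = f(s):
  1/3·s² + (37/60 − 1)·s + 1/20 = 0
  1/3·s² − (1/20 + 1/3)·s + 1/20 = 0
which factors as (s − 1)·(1/3·s − 1/20) = 0, giving roots s = 1 and s = (1/20)/(1/3) = 3/20.
Mean offspring μ = 37/60 + 2·1/3 = 77/60 > 1 (supercritical), so q < 1. The extinction probability is the smaller root: q = (1/20)/(1/3) = 3/20.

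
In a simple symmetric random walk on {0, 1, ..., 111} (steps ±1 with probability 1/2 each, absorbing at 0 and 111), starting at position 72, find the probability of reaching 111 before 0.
P(hit 111 before 0) = 72/111 = 24/37

Let u_k = P(hit 111 before 0 | start at k). Then u_0 = 0, u_111 = 1, and u_k = u_{k-1}/2 + u_{k+1}/2 for 1 ≤ k ≤ 110. This harmonic recurrence is solved by u_k = k/111, giving u_72 = 72/111 = 24/37.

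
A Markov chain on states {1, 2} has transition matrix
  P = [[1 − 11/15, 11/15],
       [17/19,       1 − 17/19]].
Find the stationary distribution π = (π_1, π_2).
π_1 = 255/464, π_2 = 209/464

Solve πP = π with π_1 + π_2 = 1. From πP = π: π_1 · (1 − 11/15) + π_2 · 17/19 = π_1 ⇒ π_2 · 17/19 = π_1 · 11/15 ⇒ π_2/π_1 = (11/15)/(17/19) = 209/255. Together with π_1 + π_2 = 1:
  π_1 = (17/19)/(11/15 + 17/19) = (17/19)/(464/285) = 255/464,
  π_2 = (11/15)/(11/15 + 17/19) = (11/15)/(464/285) = 209/464.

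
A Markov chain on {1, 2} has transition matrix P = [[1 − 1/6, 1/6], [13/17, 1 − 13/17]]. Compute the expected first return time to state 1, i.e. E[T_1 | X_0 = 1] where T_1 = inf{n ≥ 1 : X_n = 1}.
E[T_1 | X_0 = 1] = 1/π_1 = 95/78

For an irreducible recurrent Markov chain with stationary distribution π, E[T_i | X_0 = i] = 1/π_i (Kac's formula). Here π_1 = (13/17)/(1/6 + 13/17) = (13/17)/(95/102) = 78/95, so E[T_1 | X_0 = 1] = 1/π_1 = (1/6 + 13/17)/(13/17) = (95/102)/(13/17) = 95/78.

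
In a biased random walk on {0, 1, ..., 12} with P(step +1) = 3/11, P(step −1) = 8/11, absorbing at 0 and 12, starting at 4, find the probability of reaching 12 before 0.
P(hit 12 before 0) = (1 − (8/3)^4) / (1 − (8/3)^12) = 6561/17115553

Let u_k denote P(reach 12 before 0 | start at k). Boundary: u_0 = 0, u_12 = 1. Recurrence: u_k = 3/11·u_{k+1} + 8/11·u_{k-1} for 1 ≤ k ≤ 11. Try u_k = A + B·r^k with r = q/p = (8/11)/(3/11) = 8/3. Substitution satisfies the recurrence; boundary conditions give:
  u_k = (1 − r^k) / (1 − r^N) = (1 − (8/3)^4) / (1 − (8/3)^12) = 6561/17115553.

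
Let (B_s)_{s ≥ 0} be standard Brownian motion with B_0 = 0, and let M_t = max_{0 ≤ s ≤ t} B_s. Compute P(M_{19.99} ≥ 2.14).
P(M_{19.99} ≥ 2.14) = 2·P(B_{19.99} ≥ 2.14) = 2(1 − Φ(2.14/√19.99)) ≈ 0.6322

By the reflection principle for Brownian motion, P(M_t ≥ a) = 2 · P(B_t ≥ a) for a ≥ 0. Since B_t ~ N(0, t), P(B_t ≥ 2.14) = 1 − Φ(2.14/√t) = 1 − Φ(2.14/√19.99) = 1 − Φ(0.4786). So
  P(M_{19.99} ≥ 2.14) = 2(1 − Φ(0.4786)) ≈ 0.6322.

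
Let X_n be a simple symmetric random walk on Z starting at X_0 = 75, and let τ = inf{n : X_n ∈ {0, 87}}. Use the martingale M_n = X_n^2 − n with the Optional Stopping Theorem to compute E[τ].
E[τ] = 900

M_n = X_n^2 − n is a martingale (since E[X_{n+1}^2 | F_n] = X_n^2 + 1). By OST (τ has finite mean in a bounded region), E[M_τ] = E[M_0] = X_0^2 − 0 = 75^2 = 5625. Also E[M_τ] = E[X_τ^2] − E[τ]. The walk exits at 0 or 87, with P(hit 87 first) = 75/87, so E[X_τ^2] = 87^2 · 75/87 + 0 = 6525. Thus E[τ] = E[X_τ^2] − E[M_τ] = 6525 − 5625 = 900 = 75(87 − 75) = 900.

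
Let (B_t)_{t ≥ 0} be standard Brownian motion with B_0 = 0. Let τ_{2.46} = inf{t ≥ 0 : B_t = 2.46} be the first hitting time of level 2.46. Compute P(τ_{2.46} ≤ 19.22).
P(τ_{2.46} ≤ 19.22) = 2(1 − Φ(2.46/√19.22)) = 2(1 − Φ(0.5611)) ≈ 0.5747

By the reflection principle for standard BM, P(τ_b ≤ t) = 2 · P(B_t ≥ b). Since B_t ~ N(0, t), P(B_t ≥ 2.46) = 1 − Φ(2.46/√t) = 1 − Φ(2.46/√19.22) = 1 − Φ(0.5611) ≈ 0.28736. Doubling: P(τ_{2.46} ≤ 19.22) ≈ 2 · 0.28736 = 0.57472 ≈ 0.5747.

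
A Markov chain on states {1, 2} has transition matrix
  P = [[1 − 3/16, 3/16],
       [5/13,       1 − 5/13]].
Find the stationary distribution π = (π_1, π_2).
π_1 = 80/119, π_2 = 39/119

Solve πP = π with π_1 + π_2 = 1. From πP = π: π_1 · (1 − 3/16) + π_2 · 5/13 = π_1 ⇒ π_2 · 5/13 = π_1 · 3/16 ⇒ π_2/π_1 = (3/16)/(5/13) = 39/80. Together with π_1 + π_2 = 1:
  π_1 = (5/13)/(3/16 + 5/13) = (5/13)/(119/208) = 80/119,
  π_2 = (3/16)/(3/16 + 5/13) = (3/16)/(119/208) = 39/119.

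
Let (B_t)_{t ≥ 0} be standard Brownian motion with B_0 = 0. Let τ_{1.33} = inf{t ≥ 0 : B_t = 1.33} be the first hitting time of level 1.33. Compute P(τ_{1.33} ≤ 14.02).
P(τ_{1.33} ≤ 14.02) = 2(1 − Φ(1.33/√14.02)) = 2(1 − Φ(0.3552)) ≈ 0.7224

By the reflection principle for standard BM, P(τ_b ≤ t) = 2 · P(B_t ≥ b). Since B_t ~ N(0, t), P(B_t ≥ 1.33) = 1 − Φ(1.33/√t) = 1 − Φ(1.33/√14.02) = 1 − Φ(0.3552) ≈ 0.36122. Doubling: P(τ_{1.33} ≤ 14.02) ≈ 2 · 0.36122 = 0.72244 ≈ 0.7224.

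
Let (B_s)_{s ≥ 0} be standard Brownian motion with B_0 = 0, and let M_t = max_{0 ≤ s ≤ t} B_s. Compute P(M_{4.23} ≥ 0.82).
P(M_{4.23} ≥ 0.82) = 2·P(B_{4.23} ≥ 0.82) = 2(1 − Φ(0.82/√4.23)) ≈ 0.6901

By the reflection principle for Brownian motion, P(M_t ≥ a) = 2 · P(B_t ≥ a) for a ≥ 0. Since B_t ~ N(0, t), P(B_t ≥ 0.82) = 1 − Φ(0.82/√t) = 1 − Φ(0.82/√4.23) = 1 − Φ(0.3987). So
  P(M_{4.23} ≥ 0.82) = 2(1 − Φ(0.3987)) ≈ 0.6901.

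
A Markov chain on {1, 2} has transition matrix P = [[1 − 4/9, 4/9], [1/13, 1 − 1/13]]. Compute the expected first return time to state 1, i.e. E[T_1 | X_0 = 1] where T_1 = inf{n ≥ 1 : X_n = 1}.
E[T_1 | X_0 = 1] = 1/π_1 = 61/9

For an irreducible recurrent Markov chain with stationary distribution π, E[T_i | X_0 = i] = 1/π_i (Kac's formula). Here π_1 = (1/13)/(4/9 + 1/13) = (1/13)/(61/117) = 9/61, so E[T_1 | X_0 = 1] = 1/π_1 = (4/9 + 1/13)/(1/13) = (61/117)/(1/13) = 61/9.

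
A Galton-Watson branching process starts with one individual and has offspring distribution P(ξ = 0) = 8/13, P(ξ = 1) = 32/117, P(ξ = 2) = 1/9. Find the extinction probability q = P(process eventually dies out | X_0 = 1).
q = 1

Mean offspring μ = 0·8/13 + 1·32/117 + 2·1/9 = 58/117 ≤ 1. For μ ≤ 1 with offspring not concentrated at 1, the Galton-Watson process goes extinct almost surely, so q = 1.
(Algebraic check: The pgf is f(s) = 8/13 + 32/117·s + 1/9·s². The extinction probability q is the smallest fixed point of f in [0, 1]. Setting s = f(s):
  1/9·s² + (32/117 − 1)·s + 8/13 = 0
  1/9·s² − (8/13 + 1/9)·s + 8/13 = 0
which factors as (s − 1)·(1/9·s − 8/13) = 0, giving roots s = 1 and s = (8/13)/(1/9) = 72/13. Since 72/13 ≥ 1, the smallest root in [0, 1] is s = 1.)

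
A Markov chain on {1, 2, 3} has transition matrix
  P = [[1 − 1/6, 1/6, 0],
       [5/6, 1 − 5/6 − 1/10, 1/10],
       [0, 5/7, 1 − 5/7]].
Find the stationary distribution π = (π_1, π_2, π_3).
π = (250/307, 50/307, 7/307)

This is a birth-death chain on three states, which satisfies detailed balance: π_1 · P_{12} = π_2 · P_{21} and π_2 · P_{23} = π_3 · P_{32}.
From π_1 · 1/6 = π_2 · 5/6: π_2/π_1 = (1/6)/(5/6) = 1/5.
From π_2 · 1/10 = π_3 · 5/7: π_3/π_2 = (1/10)/(5/7) = 7/50.
Take π_1 proportional to 1; then unnormalized π = (1, 1/5, 7/250). Normalize by dividing by the sum 307/250:
  π = (250/307, 50/307, 7/307).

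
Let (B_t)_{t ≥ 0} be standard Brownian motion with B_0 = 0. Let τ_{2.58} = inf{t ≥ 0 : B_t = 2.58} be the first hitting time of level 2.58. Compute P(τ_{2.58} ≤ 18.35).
P(τ_{2.58} ≤ 18.35) = 2(1 − Φ(2.58/√18.35)) = 2(1 − Φ(0.6023)) ≈ 0.5470

By the reflection principle for standard BM, P(τ_b ≤ t) = 2 · P(B_t ≥ b). Since B_t ~ N(0, t), P(B_t ≥ 2.58) = 1 − Φ(2.58/√t) = 1 − Φ(2.58/√18.35) = 1 − Φ(0.6023) ≈ 0.27349. Doubling: P(τ_{2.58} ≤ 18.35) ≈ 2 · 0.27349 = 0.54698 ≈ 0.5470.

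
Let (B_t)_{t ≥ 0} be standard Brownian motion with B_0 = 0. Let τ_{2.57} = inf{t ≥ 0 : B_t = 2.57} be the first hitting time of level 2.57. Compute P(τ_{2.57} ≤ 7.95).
P(τ_{2.57} ≤ 7.95) = 2(1 − Φ(2.57/√7.95)) = 2(1 − Φ(0.9115)) ≈ 0.3620

By the reflection principle for standard BM, P(τ_b ≤ t) = 2 · P(B_t ≥ b). Since B_t ~ N(0, t), P(B_t ≥ 2.57) = 1 − Φ(2.57/√t) = 1 − Φ(2.57/√7.95) = 1 − Φ(0.9115) ≈ 0.18102. Doubling: P(τ_{2.57} ≤ 7.95) ≈ 2 · 0.18102 = 0.36204 ≈ 0.3620.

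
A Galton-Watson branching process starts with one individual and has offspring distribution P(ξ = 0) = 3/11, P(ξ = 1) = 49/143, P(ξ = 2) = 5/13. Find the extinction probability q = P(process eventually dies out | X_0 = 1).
q = 39/55

The pgf is f(s) = 3/11 + 49/143·s + 5/13·s². The extinction probability q is the smallest fixed point of f in [0, 1]. Setting s = f(s):
  5/13·s² + (49/143 − 1)·s + 3/11 = 0
  5/13·s² − (3/11 + 5/13)·s + 3/11 = 0
which factors as (s − 1)·(5/13·s − 3/11) = 0, giving roots s = 1 and s = (3/11)/(5/13) = 39/55.
Mean offspring μ = 49/143 + 2·5/13 = 159/143 > 1 (supercritical), so q < 1. The extinction probability is the smaller root: q = (3/11)/(5/13) = 39/55.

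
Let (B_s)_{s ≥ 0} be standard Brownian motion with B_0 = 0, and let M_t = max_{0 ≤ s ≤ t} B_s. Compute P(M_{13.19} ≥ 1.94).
P(M_{13.19} ≥ 1.94) = 2·P(B_{13.19} ≥ 1.94) = 2(1 − Φ(1.94/√13.19)) ≈ 0.5932

By the reflection principle for Brownian motion, P(M_t ≥ a) = 2 · P(B_t ≥ a) for a ≥ 0. Since B_t ~ N(0, t), P(B_t ≥ 1.94) = 1 − Φ(1.94/√t) = 1 − Φ(1.94/√13.19) = 1 − Φ(0.5342). So
  P(M_{13.19} ≥ 1.94) = 2(1 − Φ(0.5342)) ≈ 0.5932.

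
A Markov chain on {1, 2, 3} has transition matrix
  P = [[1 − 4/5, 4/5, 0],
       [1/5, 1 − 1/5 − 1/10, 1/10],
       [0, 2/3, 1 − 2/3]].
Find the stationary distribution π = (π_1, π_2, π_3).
π = (5/28, 5/7, 3/28)

This is a birth-death chain on three states, which satisfies detailed balance: π_1 · P_{12} = π_2 · P_{21} and π_2 · P_{23} = π_3 · P_{32}.
From π_1 · 4/5 = π_2 · 1/5: π_2/π_1 = (4/5)/(1/5) = 4.
From π_2 · 1/10 = π_3 · 2/3: π_3/π_2 = (1/10)/(2/3) = 3/20.
Take π_1 proportional to 1; then unnormalized π = (1, 4, 3/5). Normalize by dividing by the sum 28/5:
  π = (5/28, 5/7, 3/28).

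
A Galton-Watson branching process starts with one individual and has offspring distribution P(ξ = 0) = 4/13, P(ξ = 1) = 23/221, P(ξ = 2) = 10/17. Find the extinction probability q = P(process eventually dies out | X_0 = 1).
q = 34/65

The pgf is f(s) = 4/13 + 23/221·s + 10/17·s². The extinction probability q is the smallest fixed point of f in [0, 1]. Setting s = f(s):
  10/17·s² + (23/221 − 1)·s + 4/13 = 0
  10/17·s² − (4/13 + 10/17)·s + 4/13 = 0
which factors as (s − 1)·(10/17·s − 4/13) = 0, giving roots s = 1 and s = (4/13)/(10/17) = 34/65.
Mean offspring μ = 23/221 + 2·10/17 = 283/221 > 1 (supercritical), so q < 1. The extinction probability is the smaller root: q = (4/13)/(10/17) = 34/65.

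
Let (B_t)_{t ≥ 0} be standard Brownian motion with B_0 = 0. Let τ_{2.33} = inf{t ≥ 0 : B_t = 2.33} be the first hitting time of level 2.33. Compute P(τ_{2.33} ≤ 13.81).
P(τ_{2.33} ≤ 13.81) = 2(1 − Φ(2.33/√13.81)) = 2(1 − Φ(0.6270)) ≈ 0.5307

By the reflection principle for standard BM, P(τ_b ≤ t) = 2 · P(B_t ≥ b). Since B_t ~ N(0, t), P(B_t ≥ 2.33) = 1 − Φ(2.33/√t) = 1 − Φ(2.33/√13.81) = 1 − Φ(0.6270) ≈ 0.26533. Doubling: P(τ_{2.33} ≤ 13.81) ≈ 2 · 0.26533 = 0.53066 ≈ 0.5307.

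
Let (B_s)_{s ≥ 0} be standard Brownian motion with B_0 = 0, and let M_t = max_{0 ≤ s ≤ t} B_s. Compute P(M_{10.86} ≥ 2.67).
P(M_{10.86} ≥ 2.67) = 2·P(B_{10.86} ≥ 2.67) = 2(1 − Φ(2.67/√10.86)) ≈ 0.4178

By the reflection principle for Brownian motion, P(M_t ≥ a) = 2 · P(B_t ≥ a) for a ≥ 0. Since B_t ~ N(0, t), P(B_t ≥ 2.67) = 1 − Φ(2.67/√t) = 1 − Φ(2.67/√10.86) = 1 − Φ(0.8102). So
  P(M_{10.86} ≥ 2.67) = 2(1 − Φ(0.8102)) ≈ 0.4178.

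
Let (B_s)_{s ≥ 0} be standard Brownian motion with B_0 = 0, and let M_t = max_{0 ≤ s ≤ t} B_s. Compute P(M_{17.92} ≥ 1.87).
P(M_{17.92} ≥ 1.87) = 2·P(B_{17.92} ≥ 1.87) = 2(1 − Φ(1.87/√17.92)) ≈ 0.6587

By the reflection principle for Brownian motion, P(M_t ≥ a) = 2 · P(B_t ≥ a) for a ≥ 0. Since B_t ~ N(0, t), P(B_t ≥ 1.87) = 1 − Φ(1.87/√t) = 1 − Φ(1.87/√17.92) = 1 − Φ(0.4417). So
  P(M_{17.92} ≥ 1.87) = 2(1 − Φ(0.4417)) ≈ 0.6587.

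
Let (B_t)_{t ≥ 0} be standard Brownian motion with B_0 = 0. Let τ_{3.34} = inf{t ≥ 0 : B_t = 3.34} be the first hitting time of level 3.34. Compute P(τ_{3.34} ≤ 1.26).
P(τ_{3.34} ≤ 1.26) = 2(1 − Φ(3.34/√1.26)) = 2(1 − Φ(2.9755)) ≈ 0.0029

By the reflection principle for standard BM, P(τ_b ≤ t) = 2 · P(B_t ≥ b). Since B_t ~ N(0, t), P(B_t ≥ 3.34) = 1 − Φ(3.34/√t) = 1 − Φ(3.34/√1.26) = 1 − Φ(2.9755) ≈ 0.00146. Doubling: P(τ_{3.34} ≤ 1.26) ≈ 2 · 0.00146 = 0.00292 ≈ 0.0029.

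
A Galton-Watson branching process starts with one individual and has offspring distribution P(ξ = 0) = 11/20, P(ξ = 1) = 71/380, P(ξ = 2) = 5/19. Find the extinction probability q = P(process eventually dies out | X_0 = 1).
q = 1

Mean offspring μ = 0·11/20 + 1·71/380 + 2·5/19 = 271/380 ≤ 1. For μ ≤ 1 with offspring not concentrated at 1, the Galton-Watson process goes extinct almost surely, so q = 1.
(Algebraic check: The pgf is f(s) = 11/20 + 71/380·s + 5/19·s². The extinction probability q is the smallest fixed point of f in [0, 1]. Setting s = f(s):
  5/19·s² + (71/380 − 1)·s + 11/20 = 0
  5/19·s² − (11/20 + 5/19)·s + 11/20 = 0
which factors as (s − 1)·(5/19·s − 11/20) = 0, giving roots s = 1 and s = (11/20)/(5/19) = 209/100. Since 209/100 ≥ 1, the smallest root in [0, 1] is s = 1.)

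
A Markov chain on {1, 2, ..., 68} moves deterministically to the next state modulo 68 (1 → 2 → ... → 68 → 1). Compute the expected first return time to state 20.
E[T_20 | X_0 = 20] = 68

The chain cycles deterministically, so starting at state 20 it returns in exactly 68 steps. Equivalently, the stationary distribution is uniform π_j = 1/68 for every state j, so by Kac's formula E[T_20] = 1/π_20 = 68.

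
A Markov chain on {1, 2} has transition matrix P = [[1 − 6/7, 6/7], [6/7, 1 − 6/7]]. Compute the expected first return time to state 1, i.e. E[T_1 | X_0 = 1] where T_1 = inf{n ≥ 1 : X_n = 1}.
E[T_1 | X_0 = 1] = 1/π_1 = 2

For an irreducible recurrent Markov chain with stationary distribution π, E[T_i | X_0 = i] = 1/π_i (Kac's formula). Here π_1 = (6/7)/(6/7 + 6/7) = (6/7)/(12/7) = 1/2, so E[T_1 | X_0 = 1] = 1/π_1 = (6/7 + 6/7)/(6/7) = (12/7)/(6/7) = 2.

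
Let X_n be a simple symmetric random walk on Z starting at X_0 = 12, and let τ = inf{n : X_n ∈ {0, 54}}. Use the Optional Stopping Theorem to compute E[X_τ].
E[X_τ] = 12

X_n is a martingale and τ is a bounded-mean stopping time (indeed τ is finite a.s. with bounded expectation since the walk is in a bounded region). By the OST, E[X_τ] = E[X_0] = 12. Equivalently: E[X_τ] = 54 · P(hit 54 first) + 0 · P(hit 0 first) = 54 · (12/54) = 12.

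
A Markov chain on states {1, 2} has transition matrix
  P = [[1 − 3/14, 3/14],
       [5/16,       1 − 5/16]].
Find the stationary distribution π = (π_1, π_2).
π_1 = 35/59, π_2 = 24/59

Solve πP = π with π_1 + π_2 = 1. From πP = π: π_1 · (1 − 3/14) + π_2 · 5/16 = π_1 ⇒ π_2 · 5/16 = π_1 · 3/14 ⇒ π_2/π_1 = (3/14)/(5/16) = 24/35. Together with π_1 + π_2 = 1:
  π_1 = (5/16)/(3/14 + 5/16) = (5/16)/(59/112) = 35/59,
  π_2 = (3/14)/(3/14 + 5/16) = (3/14)/(59/112) = 24/59.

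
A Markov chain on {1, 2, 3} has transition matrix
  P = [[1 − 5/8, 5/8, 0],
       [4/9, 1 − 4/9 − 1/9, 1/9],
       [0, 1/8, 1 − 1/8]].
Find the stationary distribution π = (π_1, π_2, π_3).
π = (32/117, 5/13, 40/117)

This is a birth-death chain on three states, which satisfies detailed balance: π_1 · P_{12} = π_2 · P_{21} and π_2 · P_{23} = π_3 · P_{32}.
From π_1 · 5/8 = π_2 · 4/9: π_2/π_1 = (5/8)/(4/9) = 45/32.
From π_2 · 1/9 = π_3 · 1/8: π_3/π_2 = (1/9)/(1/8) = 8/9.
Take π_1 proportional to 1; then unnormalized π = (1, 45/32, 5/4). Normalize by dividing by the sum 117/32:
  π = (32/117, 5/13, 40/117).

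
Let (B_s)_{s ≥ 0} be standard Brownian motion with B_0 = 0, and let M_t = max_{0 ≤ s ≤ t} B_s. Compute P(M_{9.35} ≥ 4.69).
P(M_{9.35} ≥ 4.69) = 2·P(B_{9.35} ≥ 4.69) = 2(1 − Φ(4.69/√9.35)) ≈ 0.1251

By the reflection principle for Brownian motion, P(M_t ≥ a) = 2 · P(B_t ≥ a) for a ≥ 0. Since B_t ~ N(0, t), P(B_t ≥ 4.69) = 1 − Φ(4.69/√t) = 1 − Φ(4.69/√9.35) = 1 − Φ(1.5338). So
  P(M_{9.35} ≥ 4.69) = 2(1 − Φ(1.5338)) ≈ 0.1251.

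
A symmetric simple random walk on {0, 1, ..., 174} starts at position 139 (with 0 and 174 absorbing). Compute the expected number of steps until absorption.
E[τ | X_0 = 139] = 4865

Let v_k = E[τ | X_0 = k]. Boundary: v_0 = v_174 = 0. Recurrence: v_k = 1 + (v_{k-1} + v_{k+1})/2 for 1 ≤ k ≤ 173. The particular solution to v_k − (v_{k-1} + v_{k+1})/2 = 1 is v_k = −k^2. Adding homogeneous solution A + B k and matching boundaries gives v_k = k (174 − k). Substituting k = 139: v_139 = 139 · 35 = 4865.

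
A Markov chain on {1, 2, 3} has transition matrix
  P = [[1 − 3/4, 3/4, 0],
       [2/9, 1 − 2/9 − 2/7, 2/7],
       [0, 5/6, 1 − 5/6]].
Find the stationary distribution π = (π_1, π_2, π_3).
π = (280/1549, 945/1549, 324/1549)

This is a birth-death chain on three states, which satisfies detailed balance: π_1 · P_{12} = π_2 · P_{21} and π_2 · P_{23} = π_3 · P_{32}.
From π_1 · 3/4 = π_2 · 2/9: π_2/π_1 = (3/4)/(2/9) = 27/8.
From π_2 · 2/7 = π_3 · 5/6: π_3/π_2 = (2/7)/(5/6) = 12/35.
Take π_1 proportional to 1; then unnormalized π = (1, 27/8, 81/70). Normalize by dividing by the sum 1549/280:
  π = (280/1549, 945/1549, 324/1549).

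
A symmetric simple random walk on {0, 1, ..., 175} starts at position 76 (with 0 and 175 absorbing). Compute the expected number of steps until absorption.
E[τ | X_0 = 76] = 7524

Let v_k = E[τ | X_0 = k]. Boundary: v_0 = v_175 = 0. Recurrence: v_k = 1 + (v_{k-1} + v_{k+1})/2 for 1 ≤ k ≤ 174. The particular solution to v_k − (v_{k-1} + v_{k+1})/2 = 1 is v_k = −k^2. Adding homogeneous solution A + B k and matching boundaries gives v_k = k (175 − k). Substituting k = 76: v_76 = 76 · 99 = 7524.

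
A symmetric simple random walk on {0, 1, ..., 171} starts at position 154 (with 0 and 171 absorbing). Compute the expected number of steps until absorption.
E[τ | X_0 = 154] = 2618

Let v_k = E[τ | X_0 = k]. Boundary: v_0 = v_171 = 0. Recurrence: v_k = 1 + (v_{k-1} + v_{k+1})/2 for 1 ≤ k ≤ 170. The particular solution to v_k − (v_{k-1} + v_{k+1})/2 = 1 is v_k = −k^2. Adding homogeneous solution A + B k and matching boundaries gives v_k = k (171 − k). Substituting k = 154: v_154 = 154 · 17 = 2618.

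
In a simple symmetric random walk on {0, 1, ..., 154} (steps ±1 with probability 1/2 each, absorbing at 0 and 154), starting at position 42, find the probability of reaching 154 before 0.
P(hit 154 before 0) = 42/154 = 3/11

Let u_k = P(hit 154 before 0 | start at k). Then u_0 = 0, u_154 = 1, and u_k = u_{k-1}/2 + u_{k+1}/2 for 1 ≤ k ≤ 153. This harmonic recurrence is solved by u_k = k/154, giving u_42 = 42/154 = 3/11.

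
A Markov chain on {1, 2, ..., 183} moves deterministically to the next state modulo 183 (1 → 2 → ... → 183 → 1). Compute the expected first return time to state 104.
E[T_104 | X_0 = 104] = 183

The chain cycles deterministically, so starting at state 104 it returns in exactly 183 steps. Equivalently, the stationary distribution is uniform π_j = 1/183 for every state j, so by Kac's formula E[T_104] = 1/π_104 = 183.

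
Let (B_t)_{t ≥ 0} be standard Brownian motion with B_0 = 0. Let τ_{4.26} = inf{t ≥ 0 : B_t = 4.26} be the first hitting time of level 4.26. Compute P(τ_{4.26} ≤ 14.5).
P(τ_{4.26} ≤ 14.5) = 2(1 − Φ(4.26/√14.5)) = 2(1 − Φ(1.1187)) ≈ 0.2633

By the reflection principle for standard BM, P(τ_b ≤ t) = 2 · P(B_t ≥ b). Since B_t ~ N(0, t), P(B_t ≥ 4.26) = 1 − Φ(4.26/√t) = 1 − Φ(4.26/√14.5) = 1 − Φ(1.1187) ≈ 0.13163. Doubling: P(τ_{4.26} ≤ 14.5) ≈ 2 · 0.13163 = 0.26326 ≈ 0.2633.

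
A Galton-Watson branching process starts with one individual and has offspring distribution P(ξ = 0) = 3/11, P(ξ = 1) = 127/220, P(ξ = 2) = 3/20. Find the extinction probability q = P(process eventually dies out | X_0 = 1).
q = 1

Mean offspring μ = 0·3/11 + 1·127/220 + 2·3/20 = 193/220 ≤ 1. For μ ≤ 1 with offspring not concentrated at 1, the Galton-Watson process goes extinct almost surely, so q = 1.
(Algebraic check: The pgf is f(s) = 3/11 + 127/220·s + 3/20·s². The extinction probability q is the smallest fixed point of f in [0, 1]. Setting s = f(s):
  3/20·s² + (127/220 − 1)·s + 3/11 = 0
  3/20·s² − (3/11 + 3/20)·s + 3/11 = 0
which factors as (s − 1)·(3/20·s − 3/11) = 0, giving roots s = 1 and s = (3/11)/(3/20) = 20/11. Since 20/11 ≥ 1, the smallest root in [0, 1] is s = 1.)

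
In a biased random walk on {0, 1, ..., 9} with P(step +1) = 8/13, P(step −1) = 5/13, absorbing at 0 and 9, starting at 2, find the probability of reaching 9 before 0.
P(hit 9 before 0) = (1 − (5/8)^2) / (1 − (5/8)^9) = 27262976/44088201

Let u_k denote P(reach 9 before 0 | start at k). Boundary: u_0 = 0, u_9 = 1. Recurrence: u_k = 8/13·u_{k+1} + 5/13·u_{k-1} for 1 ≤ k ≤ 8. Try u_k = A + B·r^k with r = q/p = (5/13)/(8/13) = 5/8. Substitution satisfies the recurrence; boundary conditions give:
  u_k = (1 − r^k) / (1 − r^N) = (1 − (5/8)^2) / (1 − (5/8)^9) = 27262976/44088201.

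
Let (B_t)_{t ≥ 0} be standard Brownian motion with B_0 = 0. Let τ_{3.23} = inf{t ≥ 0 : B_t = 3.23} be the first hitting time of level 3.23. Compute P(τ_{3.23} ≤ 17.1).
P(τ_{3.23} ≤ 17.1) = 2(1 − Φ(3.23/√17.1)) = 2(1 − Φ(0.7811)) ≈ 0.4347

By the reflection principle for standard BM, P(τ_b ≤ t) = 2 · P(B_t ≥ b). Since B_t ~ N(0, t), P(B_t ≥ 3.23) = 1 − Φ(3.23/√t) = 1 − Φ(3.23/√17.1) = 1 − Φ(0.7811) ≈ 0.21737. Doubling: P(τ_{3.23} ≤ 17.1) ≈ 2 · 0.21737 = 0.43474 ≈ 0.4347.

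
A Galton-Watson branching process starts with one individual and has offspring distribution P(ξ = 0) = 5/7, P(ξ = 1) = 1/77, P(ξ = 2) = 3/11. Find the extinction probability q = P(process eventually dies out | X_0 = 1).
q = 1

Mean offspring μ = 0·5/7 + 1·1/77 + 2·3/11 = 43/77 ≤ 1. For μ ≤ 1 with offspring not concentrated at 1, the Galton-Watson process goes extinct almost surely, so q = 1.
(Algebraic check: The pgf is f(s) = 5/7 + 1/77·s + 3/11·s². The extinction probability q is the smallest fixed point of f in [0, 1]. Setting s = f(s):
  3/11·s² + (1/77 − 1)·s + 5/7 = 0
  3/11·s² − (5/7 + 3/11)·s + 5/7 = 0
which factors as (s − 1)·(3/11·s − 5/7) = 0, giving roots s = 1 and s = (5/7)/(3/11) = 55/21. Since 55/21 ≥ 1, the smallest root in [0, 1] is s = 1.)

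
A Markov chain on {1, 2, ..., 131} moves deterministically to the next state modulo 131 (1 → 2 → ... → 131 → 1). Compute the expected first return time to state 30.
E[T_30 | X_0 = 30] = 131

The chain cycles deterministically, so starting at state 30 it returns in exactly 131 steps. Equivalently, the stationary distribution is uniform π_j = 1/131 for every state j, so by Kac's formula E[T_30] = 1/π_30 = 131.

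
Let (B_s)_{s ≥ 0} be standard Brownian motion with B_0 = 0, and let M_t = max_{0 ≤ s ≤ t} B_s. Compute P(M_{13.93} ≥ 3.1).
P(M_{13.93} ≥ 3.1) = 2·P(B_{13.93} ≥ 3.1) = 2(1 − Φ(3.1/√13.93)) ≈ 0.4062

By the reflection principle for Brownian motion, P(M_t ≥ a) = 2 · P(B_t ≥ a) for a ≥ 0. Since B_t ~ N(0, t), P(B_t ≥ 3.1) = 1 − Φ(3.1/√t) = 1 − Φ(3.1/√13.93) = 1 − Φ(0.8306). So
  P(M_{13.93} ≥ 3.1) = 2(1 − Φ(0.8306)) ≈ 0.4062.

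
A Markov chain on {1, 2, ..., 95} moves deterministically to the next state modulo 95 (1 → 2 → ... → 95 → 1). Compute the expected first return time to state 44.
E[T_44 | X_0 = 44] = 95

The chain cycles deterministically, so starting at state 44 it returns in exactly 95 steps. Equivalently, the stationary distribution is uniform π_j = 1/95 for every state j, so by Kac's formula E[T_44] = 1/π_44 = 95.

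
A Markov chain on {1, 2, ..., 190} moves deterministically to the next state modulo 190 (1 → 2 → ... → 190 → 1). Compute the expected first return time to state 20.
E[T_20 | X_0 = 20] = 190

The chain cycles deterministically, so starting at state 20 it returns in exactly 190 steps. Equivalently, the stationary distribution is uniform π_j = 1/190 for every state j, so by Kac's formula E[T_20] = 1/π_20 = 190.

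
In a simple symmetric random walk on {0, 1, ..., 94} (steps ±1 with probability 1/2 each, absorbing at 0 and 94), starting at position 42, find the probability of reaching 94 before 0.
P(hit 94 before 0) = 42/94 = 21/47

Let u_k = P(hit 94 before 0 | start at k). Then u_0 = 0, u_94 = 1, and u_k = u_{k-1}/2 + u_{k+1}/2 for 1 ≤ k ≤ 93. This harmonic recurrence is solved by u_k = k/94, giving u_42 = 42/94 = 21/47.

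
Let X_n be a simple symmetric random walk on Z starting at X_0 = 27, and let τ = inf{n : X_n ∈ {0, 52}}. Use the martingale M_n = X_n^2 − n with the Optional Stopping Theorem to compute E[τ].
E[τ] = 675

M_n = X_n^2 − n is a martingale (since E[X_{n+1}^2 | F_n] = X_n^2 + 1). By OST (τ has finite mean in a bounded region), E[M_τ] = E[M_0] = X_0^2 − 0 = 27^2 = 729. Also E[M_τ] = E[X_τ^2] − E[τ]. The walk exits at 0 or 52, with P(hit 52 first) = 27/52, so E[X_τ^2] = 52^2 · 27/52 + 0 = 1404. Thus E[τ] = E[X_τ^2] − E[M_τ] = 1404 − 729 = 675 = 27(52 − 27) = 675.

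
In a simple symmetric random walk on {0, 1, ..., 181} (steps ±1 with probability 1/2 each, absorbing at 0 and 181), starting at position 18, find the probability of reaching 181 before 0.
P(hit 181 before 0) = 18/181

Let u_k = P(hit 181 before 0 | start at k). Then u_0 = 0, u_181 = 1, and u_k = u_{k-1}/2 + u_{k+1}/2 for 1 ≤ k ≤ 180. This harmonic recurrence is solved by u_k = k/181, giving u_18 = 18/181.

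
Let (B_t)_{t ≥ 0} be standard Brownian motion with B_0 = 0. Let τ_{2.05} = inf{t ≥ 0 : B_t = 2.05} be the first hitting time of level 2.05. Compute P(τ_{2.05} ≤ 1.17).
P(τ_{2.05} ≤ 1.17) = 2(1 − Φ(2.05/√1.17)) = 2(1 − Φ(1.8952)) ≈ 0.0581

By the reflection principle for standard BM, P(τ_b ≤ t) = 2 · P(B_t ≥ b). Since B_t ~ N(0, t), P(B_t ≥ 2.05) = 1 − Φ(2.05/√t) = 1 − Φ(2.05/√1.17) = 1 − Φ(1.8952) ≈ 0.02903. Doubling: P(τ_{2.05} ≤ 1.17) ≈ 2 · 0.02903 = 0.05806 ≈ 0.0581.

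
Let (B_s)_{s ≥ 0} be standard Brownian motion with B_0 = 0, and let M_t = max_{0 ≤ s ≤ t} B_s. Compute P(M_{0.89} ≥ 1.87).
P(M_{0.89} ≥ 1.87) = 2·P(B_{0.89} ≥ 1.87) = 2(1 − Φ(1.87/√0.89)) ≈ 0.0475

By the reflection principle for Brownian motion, P(M_t ≥ a) = 2 · P(B_t ≥ a) for a ≥ 0. Since B_t ~ N(0, t), P(B_t ≥ 1.87) = 1 − Φ(1.87/√t) = 1 − Φ(1.87/√0.89) = 1 − Φ(1.9822). So
  P(M_{0.89} ≥ 1.87) = 2(1 − Φ(1.9822)) ≈ 0.0475.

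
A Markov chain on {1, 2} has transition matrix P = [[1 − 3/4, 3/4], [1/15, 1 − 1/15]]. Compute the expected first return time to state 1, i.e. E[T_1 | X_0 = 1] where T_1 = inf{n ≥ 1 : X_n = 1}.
E[T_1 | X_0 = 1] = 1/π_1 = 49/4

For an irreducible recurrent Markov chain with stationary distribution π, E[T_i | X_0 = i] = 1/π_i (Kac's formula). Here π_1 = (1/15)/(3/4 + 1/15) = (1/15)/(49/60) = 4/49, so E[T_1 | X_0 = 1] = 1/π_1 = (3/4 + 1/15)/(1/15) = (49/60)/(1/15) = 49/4.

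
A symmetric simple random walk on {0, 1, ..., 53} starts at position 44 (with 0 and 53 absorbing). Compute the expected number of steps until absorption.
E[τ | X_0 = 44] = 396

Let v_k = E[τ | X_0 = k]. Boundary: v_0 = v_53 = 0. Recurrence: v_k = 1 + (v_{k-1} + v_{k+1})/2 for 1 ≤ k ≤ 52. The particular solution to v_k − (v_{k-1} + v_{k+1})/2 = 1 is v_k = −k^2. Adding homogeneous solution A + B k and matching boundaries gives v_k = k (53 − k). Substituting k = 44: v_44 = 44 · 9 = 396.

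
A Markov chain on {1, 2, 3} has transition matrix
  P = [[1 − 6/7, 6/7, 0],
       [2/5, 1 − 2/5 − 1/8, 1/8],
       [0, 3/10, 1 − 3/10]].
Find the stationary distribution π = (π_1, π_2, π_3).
π = (28/113, 60/113, 25/113)

This is a birth-death chain on three states, which satisfies detailed balance: π_1 · P_{12} = π_2 · P_{21} and π_2 · P_{23} = π_3 · P_{32}.
From π_1 · 6/7 = π_2 · 2/5: π_2/π_1 = (6/7)/(2/5) = 15/7.
From π_2 · 1/8 = π_3 · 3/10: π_3/π_2 = (1/8)/(3/10) = 5/12.
Take π_1 proportional to 1; then unnormalized π = (1, 15/7, 25/28). Normalize by dividing by the sum 113/28:
  π = (28/113, 60/113, 25/113).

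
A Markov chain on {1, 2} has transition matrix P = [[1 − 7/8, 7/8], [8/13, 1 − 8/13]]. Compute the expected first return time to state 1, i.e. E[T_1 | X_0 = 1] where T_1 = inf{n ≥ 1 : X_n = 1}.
E[T_1 | X_0 = 1] = 1/π_1 = 155/64

For an irreducible recurrent Markov chain with stationary distribution π, E[T_i | X_0 = i] = 1/π_i (Kac's formula). Here π_1 = (8/13)/(7/8 + 8/13) = (8/13)/(155/104) = 64/155, so E[T_1 | X_0 = 1] = 1/π_1 = (7/8 + 8/13)/(8/13) = (155/104)/(8/13) = 155/64.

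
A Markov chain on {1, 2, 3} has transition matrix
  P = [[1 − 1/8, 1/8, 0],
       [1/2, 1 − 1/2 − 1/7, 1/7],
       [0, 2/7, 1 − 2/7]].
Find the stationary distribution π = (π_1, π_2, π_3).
π = (8/11, 2/11, 1/11)

This is a birth-death chain on three states, which satisfies detailed balance: π_1 · P_{12} = π_2 · P_{21} and π_2 · P_{23} = π_3 · P_{32}.
From π_1 · 1/8 = π_2 · 1/2: π_2/π_1 = (1/8)/(1/2) = 1/4.
From π_2 · 1/7 = π_3 · 2/7: π_3/π_2 = (1/7)/(2/7) = 1/2.
Take π_1 proportional to 1; then unnormalized π = (1, 1/4, 1/8). Normalize by dividing by the sum 11/8:
  π = (8/11, 2/11, 1/11).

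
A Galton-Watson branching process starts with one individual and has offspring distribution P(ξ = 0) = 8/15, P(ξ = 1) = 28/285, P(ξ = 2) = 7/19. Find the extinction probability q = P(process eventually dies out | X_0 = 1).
q = 1

Mean offspring μ = 0·8/15 + 1·28/285 + 2·7/19 = 238/285 ≤ 1. For μ ≤ 1 with offspring not concentrated at 1, the Galton-Watson process goes extinct almost surely, so q = 1.
(Algebraic check: The pgf is f(s) = 8/15 + 28/285·s + 7/19·s². The extinction probability q is the smallest fixed point of f in [0, 1]. Setting s = f(s):
  7/19·s² + (28/285 − 1)·s + 8/15 = 0
  7/19·s² − (8/15 + 7/19)·s + 8/15 = 0
which factors as (s − 1)·(7/19·s − 8/15) = 0, giving roots s = 1 and s = (8/15)/(7/19) = 152/105. Since 152/105 ≥ 1, the smallest root in [0, 1] is s = 1.)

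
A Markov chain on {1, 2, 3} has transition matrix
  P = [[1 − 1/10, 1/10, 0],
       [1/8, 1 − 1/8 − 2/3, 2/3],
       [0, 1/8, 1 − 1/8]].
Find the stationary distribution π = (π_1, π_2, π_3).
π = (15/91, 12/91, 64/91)

This is a birth-death chain on three states, which satisfies detailed balance: π_1 · P_{12} = π_2 · P_{21} and π_2 · P_{23} = π_3 · P_{32}.
From π_1 · 1/10 = π_2 · 1/8: π_2/π_1 = (1/10)/(1/8) = 4/5.
From π_2 · 2/3 = π_3 · 1/8: π_3/π_2 = (2/3)/(1/8) = 16/3.
Take π_1 proportional to 1; then unnormalized π = (1, 4/5, 64/15). Normalize by dividing by the sum 91/15:
  π = (15/91, 12/91, 64/91).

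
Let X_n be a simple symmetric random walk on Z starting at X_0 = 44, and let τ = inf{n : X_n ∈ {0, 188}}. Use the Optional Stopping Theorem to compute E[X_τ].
E[X_τ] = 44

X_n is a martingale and τ is a bounded-mean stopping time (indeed τ is finite a.s. with bounded expectation since the walk is in a bounded region). By the OST, E[X_τ] = E[X_0] = 44. Equivalently: E[X_τ] = 188 · P(hit 188 first) + 0 · P(hit 0 first) = 188 · (44/188) = 44.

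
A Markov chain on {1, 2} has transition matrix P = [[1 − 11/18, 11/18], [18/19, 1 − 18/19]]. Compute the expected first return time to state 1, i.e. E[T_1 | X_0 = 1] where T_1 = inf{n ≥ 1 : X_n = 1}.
E[T_1 | X_0 = 1] = 1/π_1 = 533/324

For an irreducible recurrent Markov chain with stationary distribution π, E[T_i | X_0 = i] = 1/π_i (Kac's formula). Here π_1 = (18/19)/(11/18 + 18/19) = (18/19)/(533/342) = 324/533, so E[T_1 | X_0 = 1] = 1/π_1 = (11/18 + 18/19)/(18/19) = (533/342)/(18/19) = 533/324.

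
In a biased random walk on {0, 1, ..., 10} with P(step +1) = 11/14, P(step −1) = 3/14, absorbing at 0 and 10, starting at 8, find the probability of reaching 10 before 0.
P(hit 10 before 0) = (1 − (3/11)^8) / (1 − (3/11)^10) = 231577060/231583621

Let u_k denote P(reach 10 before 0 | start at k). Boundary: u_0 = 0, u_10 = 1. Recurrence: u_k = 11/14·u_{k+1} + 3/14·u_{k-1} for 1 ≤ k ≤ 9. Try u_k = A + B·r^k with r = q/p = (3/14)/(11/14) = 3/11. Substitution satisfies the recurrence; boundary conditions give:
  u_k = (1 − r^k) / (1 − r^N) = (1 − (3/11)^8) / (1 − (3/11)^10) = 231577060/231583621.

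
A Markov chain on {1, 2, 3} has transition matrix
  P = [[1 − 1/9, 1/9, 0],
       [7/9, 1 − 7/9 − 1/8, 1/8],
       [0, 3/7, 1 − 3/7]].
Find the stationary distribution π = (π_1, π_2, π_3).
π = (168/199, 24/199, 7/199)

This is a birth-death chain on three states, which satisfies detailed balance: π_1 · P_{12} = π_2 · P_{21} and π_2 · P_{23} = π_3 · P_{32}.
From π_1 · 1/9 = π_2 · 7/9: π_2/π_1 = (1/9)/(7/9) = 1/7.
From π_2 · 1/8 = π_3 · 3/7: π_3/π_2 = (1/8)/(3/7) = 7/24.
Take π_1 proportional to 1; then unnormalized π = (1, 1/7, 1/24). Normalize by dividing by the sum 199/168:
  π = (168/199, 24/199, 7/199).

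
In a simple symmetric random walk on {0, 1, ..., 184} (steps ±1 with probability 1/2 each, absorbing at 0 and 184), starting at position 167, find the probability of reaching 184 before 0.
P(hit 184 before 0) = 167/184

Let u_k = P(hit 184 before 0 | start at k). Then u_0 = 0, u_184 = 1, and u_k = u_{k-1}/2 + u_{k+1}/2 for 1 ≤ k ≤ 183. This harmonic recurrence is solved by u_k = k/184, giving u_167 = 167/184.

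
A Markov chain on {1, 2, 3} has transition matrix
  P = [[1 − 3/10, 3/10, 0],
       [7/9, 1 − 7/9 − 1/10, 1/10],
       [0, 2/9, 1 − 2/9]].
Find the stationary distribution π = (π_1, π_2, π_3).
π = (1400/2183, 540/2183, 243/2183)

This is a birth-death chain on three states, which satisfies detailed balance: π_1 · P_{12} = π_2 · P_{21} and π_2 · P_{23} = π_3 · P_{32}.
From π_1 · 3/10 = π_2 · 7/9: π_2/π_1 = (3/10)/(7/9) = 27/70.
From π_2 · 1/10 = π_3 · 2/9: π_3/π_2 = (1/10)/(2/9) = 9/20.
Take π_1 proportional to 1; then unnormalized π = (1, 27/70, 243/1400). Normalize by dividing by the sum 2183/1400:
  π = (1400/2183, 540/2183, 243/2183).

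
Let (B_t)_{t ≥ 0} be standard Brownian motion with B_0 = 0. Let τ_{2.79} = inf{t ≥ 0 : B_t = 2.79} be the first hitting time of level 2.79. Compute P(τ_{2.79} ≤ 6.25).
P(τ_{2.79} ≤ 6.25) = 2(1 − Φ(2.79/√6.25)) = 2(1 − Φ(1.1160)) ≈ 0.2644

By the reflection principle for standard BM, P(τ_b ≤ t) = 2 · P(B_t ≥ b). Since B_t ~ N(0, t), P(B_t ≥ 2.79) = 1 − Φ(2.79/√t) = 1 − Φ(2.79/√6.25) = 1 − Φ(1.1160) ≈ 0.13221. Doubling: P(τ_{2.79} ≤ 6.25) ≈ 2 · 0.13221 = 0.26442 ≈ 0.2644.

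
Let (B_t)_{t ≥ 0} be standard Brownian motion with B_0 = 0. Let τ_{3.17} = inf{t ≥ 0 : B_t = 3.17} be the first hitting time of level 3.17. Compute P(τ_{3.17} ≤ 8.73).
P(τ_{3.17} ≤ 8.73) = 2(1 − Φ(3.17/√8.73)) = 2(1 − Φ(1.0729)) ≈ 0.2833

By the reflection principle for standard BM, P(τ_b ≤ t) = 2 · P(B_t ≥ b). Since B_t ~ N(0, t), P(B_t ≥ 3.17) = 1 − Φ(3.17/√t) = 1 − Φ(3.17/√8.73) = 1 − Φ(1.0729) ≈ 0.14166. Doubling: P(τ_{3.17} ≤ 8.73) ≈ 2 · 0.14166 = 0.28332 ≈ 0.2833.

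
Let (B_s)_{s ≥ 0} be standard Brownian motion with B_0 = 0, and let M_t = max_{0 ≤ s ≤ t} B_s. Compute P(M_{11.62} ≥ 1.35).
P(M_{11.62} ≥ 1.35) = 2·P(B_{11.62} ≥ 1.35) = 2(1 − Φ(1.35/√11.62)) ≈ 0.6921

By the reflection principle for Brownian motion, P(M_t ≥ a) = 2 · P(B_t ≥ a) for a ≥ 0. Since B_t ~ N(0, t), P(B_t ≥ 1.35) = 1 − Φ(1.35/√t) = 1 − Φ(1.35/√11.62) = 1 − Φ(0.3960). So
  P(M_{11.62} ≥ 1.35) = 2(1 − Φ(0.3960)) ≈ 0.6921.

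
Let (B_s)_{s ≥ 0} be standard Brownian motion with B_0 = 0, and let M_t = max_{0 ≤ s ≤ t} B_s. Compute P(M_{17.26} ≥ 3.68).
P(M_{17.26} ≥ 3.68) = 2·P(B_{17.26} ≥ 3.68) = 2(1 − Φ(3.68/√17.26)) ≈ 0.3757

By the reflection principle for Brownian motion, P(M_t ≥ a) = 2 · P(B_t ≥ a) for a ≥ 0. Since B_t ~ N(0, t), P(B_t ≥ 3.68) = 1 − Φ(3.68/√t) = 1 − Φ(3.68/√17.26) = 1 − Φ(0.8858). So
  P(M_{17.26} ≥ 3.68) = 2(1 − Φ(0.8858)) ≈ 0.3757.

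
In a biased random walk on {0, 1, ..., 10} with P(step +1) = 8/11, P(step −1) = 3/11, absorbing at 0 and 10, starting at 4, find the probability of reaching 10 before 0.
P(hit 10 before 0) = (1 − (3/8)^4) / (1 − (3/8)^10) = 19136512/19521505

Let u_k denote P(reach 10 before 0 | start at k). Boundary: u_0 = 0, u_10 = 1. Recurrence: u_k = 8/11·u_{k+1} + 3/11·u_{k-1} for 1 ≤ k ≤ 9. Try u_k = A + B·r^k with r = q/p = (3/11)/(8/11) = 3/8. Substitution satisfies the recurrence; boundary conditions give:
  u_k = (1 − r^k) / (1 − r^N) = (1 − (3/8)^4) / (1 − (3/8)^10) = 19136512/19521505.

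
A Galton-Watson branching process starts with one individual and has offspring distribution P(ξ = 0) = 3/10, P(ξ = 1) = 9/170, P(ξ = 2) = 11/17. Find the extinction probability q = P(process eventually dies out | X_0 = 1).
q = 51/110

The pgf is f(s) = 3/10 + 9/170·s + 11/17·s². The extinction probability q is the smallest fixed point of f in [0, 1]. Setting s = f(s):
  11/17·s² + (9/170 − 1)·s + 3/10 = 0
  11/17·s² − (3/10 + 11/17)·s + 3/10 = 0
which factors as (s − 1)·(11/17·s − 3/10) = 0, giving roots s = 1 and s = (3/10)/(11/17) = 51/110.
Mean offspring μ = 9/170 + 2·11/17 = 229/170 > 1 (supercritical), so q < 1. The extinction probability is the smaller root: q = (3/10)/(11/17) = 51/110.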